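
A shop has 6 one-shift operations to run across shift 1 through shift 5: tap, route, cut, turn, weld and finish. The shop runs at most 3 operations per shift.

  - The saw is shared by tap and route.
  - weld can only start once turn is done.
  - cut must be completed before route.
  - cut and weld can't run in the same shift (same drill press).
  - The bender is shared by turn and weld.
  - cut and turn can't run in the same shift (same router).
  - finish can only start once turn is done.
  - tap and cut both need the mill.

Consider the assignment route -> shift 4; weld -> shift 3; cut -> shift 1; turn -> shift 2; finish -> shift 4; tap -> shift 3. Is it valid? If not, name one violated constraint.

Yes

tap and cut both need the mill — holds.
The saw is shared by tap and route — holds.
The bender is shared by turn and weld — holds.
cut and weld can't run in the same shift (same drill press) — holds.
finish can only start once turn is done — holds.
cut and turn can't run in the same shift (same router) — holds.
cut must be completed before route — holds.
The shop runs at most 3 operations per shift — holds.
weld can only start once turn is done — holds.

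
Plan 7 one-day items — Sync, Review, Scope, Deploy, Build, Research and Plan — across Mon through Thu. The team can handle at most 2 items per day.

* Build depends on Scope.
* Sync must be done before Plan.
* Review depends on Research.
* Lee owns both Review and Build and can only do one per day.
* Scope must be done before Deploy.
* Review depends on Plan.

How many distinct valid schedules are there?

30

Splitting on Sync: it can be Mon (23), Tue (7). Listing each branch's schedules as (Review, Scope, Deploy, Build, Research, Plan):
Sync=Mon: (Wed,Mon,Wed,Thu,Tue,Tue) (Wed,Mon,Thu,Thu,Tue,Tue) (Wed,Tue,Wed,Thu,Mon,Tue) (Wed,Tue,Thu,Thu,Mon,Tue) (Wed,Wed,Thu,Thu,Mon,Tue) (Wed,Wed,Thu,Thu,Tue,Tue) (Thu,Mon,Tue,Tue,Wed,Wed) (Thu,Mon,Tue,Wed,Tue,Wed) (Thu,Mon,Tue,Wed,Wed,Tue) (Thu,Mon,Wed,Tue,Tue,Wed) (Thu,Mon,Wed,Tue,Wed,Tue) (Thu,Mon,Wed,Wed,Tue,Tue) (Thu,Mon,Thu,Tue,Tue,Wed) (Thu,Mon,Thu,Tue,Wed,Tue) (Thu,Mon,Thu,Tue,Wed,Wed) (Thu,Mon,Thu,Wed,Tue,Tue) (Thu,Mon,Thu,Wed,Tue,Wed) (Thu,Mon,Thu,Wed,Wed,Tue) (Thu,Tue,Wed,Wed,Mon,Tue) (Thu,Tue,Thu,Wed,Mon,Tue) (Thu,Tue,Thu,Wed,Mon,Wed) (Thu,Tue,Thu,Wed,Tue,Wed) (Thu,Tue,Thu,Wed,Wed,Tue) — 23.
Sync=Tue: (Thu,Mon,Tue,Wed,Mon,Wed) (Thu,Mon,Wed,Tue,Mon,Wed) (Thu,Mon,Thu,Tue,Mon,Wed) (Thu,Mon,Thu,Tue,Wed,Wed) (Thu,Mon,Thu,Wed,Mon,Wed) (Thu,Mon,Thu,Wed,Tue,Wed) (Thu,Tue,Thu,Wed,Mon,Wed) — 7.
Summing: 23 + 7 = 30.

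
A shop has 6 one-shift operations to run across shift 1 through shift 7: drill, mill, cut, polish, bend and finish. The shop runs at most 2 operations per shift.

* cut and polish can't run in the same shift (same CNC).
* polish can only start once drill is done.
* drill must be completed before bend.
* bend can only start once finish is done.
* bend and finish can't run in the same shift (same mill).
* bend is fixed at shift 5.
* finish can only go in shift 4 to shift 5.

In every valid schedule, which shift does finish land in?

shift 4

finish's window is shift 4–shift 5.
bend is fixed at shift 5, and finish can't share a shift with bend.
So finish must be shift 4.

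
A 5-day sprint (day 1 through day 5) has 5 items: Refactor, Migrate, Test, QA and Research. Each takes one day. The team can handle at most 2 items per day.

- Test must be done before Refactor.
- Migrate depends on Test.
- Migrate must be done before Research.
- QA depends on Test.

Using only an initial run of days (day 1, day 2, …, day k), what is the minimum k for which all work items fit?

3

The precedence chain requires at least 3 distinct days.
With at most 2 per day and 5 work items, at least 3 days are needed.
3 works (last occupied day: day 3): for example Refactor in day 2; Research in day 3; Test in day 1; Migrate in day 2; QA in day 3.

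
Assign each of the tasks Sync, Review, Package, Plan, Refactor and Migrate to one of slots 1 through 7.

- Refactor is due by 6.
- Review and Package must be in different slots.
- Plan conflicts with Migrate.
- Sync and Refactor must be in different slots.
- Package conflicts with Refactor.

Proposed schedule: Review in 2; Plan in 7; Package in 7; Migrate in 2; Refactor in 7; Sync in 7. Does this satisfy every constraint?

Invalid. Refactor is due by 6.

Review and Package must be in different slots — holds.
Sync and Refactor must be in different slots — violated.
Refactor is due by 6 — violated.
Package conflicts with Refactor — violated.
Plan conflicts with Migrate — holds.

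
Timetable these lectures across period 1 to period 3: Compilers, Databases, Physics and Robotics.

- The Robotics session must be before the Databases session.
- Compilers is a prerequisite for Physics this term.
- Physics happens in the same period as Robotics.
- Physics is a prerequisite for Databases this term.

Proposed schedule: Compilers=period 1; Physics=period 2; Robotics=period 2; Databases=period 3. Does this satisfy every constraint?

Compilers is a prerequisite for Physics this term — holds.
The Robotics session must be before the Databases session — holds.
Physics is a prerequisite for Databases this term — holds.
Physics happens in the same period as Robotics — holds.

Yes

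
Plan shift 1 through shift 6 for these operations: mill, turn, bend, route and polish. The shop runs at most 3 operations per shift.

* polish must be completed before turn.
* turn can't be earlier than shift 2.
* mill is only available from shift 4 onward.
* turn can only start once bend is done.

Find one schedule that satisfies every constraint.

polish=shift 1; bend=shift 1; turn=shift 2; mill=shift 4; route=shift 1

Checking: polish(shift 1) before turn(shift 2); bend(shift 1) before turn(shift 2); turn=shift 2 in [shift 2,shift 6]; mill=shift 4 in [shift 4,shift 6]; max 3 per shift (cap 3).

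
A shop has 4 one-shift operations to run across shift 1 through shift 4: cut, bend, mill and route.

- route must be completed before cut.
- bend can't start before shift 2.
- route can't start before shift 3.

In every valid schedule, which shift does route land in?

Route is available from shift 3; downstream work caps route at shift 3.
So route is pinned to shift 3.

shift 3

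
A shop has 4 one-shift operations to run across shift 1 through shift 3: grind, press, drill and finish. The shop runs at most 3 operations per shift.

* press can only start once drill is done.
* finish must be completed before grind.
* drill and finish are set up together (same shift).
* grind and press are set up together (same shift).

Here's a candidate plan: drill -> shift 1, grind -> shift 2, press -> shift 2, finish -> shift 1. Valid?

grind and press are set up together (same shift) — holds.
The shop runs at most 3 operations per shift — holds.
drill and finish are set up together (same shift) — holds.
finish must be completed before grind — holds.
press can only start once drill is done — holds.

Yes, all constraints hold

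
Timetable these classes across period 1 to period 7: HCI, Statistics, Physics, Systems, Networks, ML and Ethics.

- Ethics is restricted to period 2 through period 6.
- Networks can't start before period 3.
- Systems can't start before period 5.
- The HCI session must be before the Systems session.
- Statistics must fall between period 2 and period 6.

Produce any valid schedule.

Physics -> period 1, Ethics -> period 2, Statistics -> period 2, ML -> period 1, Networks -> period 3, Systems -> period 5, HCI -> period 1

Checking: HCI(period 1) before Systems(period 5); Systems=period 5 in [period 5,period 7]; Statistics=period 2 in [period 2,period 6]; Ethics=period 2 in [period 2,period 6]; Networks=period 3 in [period 3,period 7].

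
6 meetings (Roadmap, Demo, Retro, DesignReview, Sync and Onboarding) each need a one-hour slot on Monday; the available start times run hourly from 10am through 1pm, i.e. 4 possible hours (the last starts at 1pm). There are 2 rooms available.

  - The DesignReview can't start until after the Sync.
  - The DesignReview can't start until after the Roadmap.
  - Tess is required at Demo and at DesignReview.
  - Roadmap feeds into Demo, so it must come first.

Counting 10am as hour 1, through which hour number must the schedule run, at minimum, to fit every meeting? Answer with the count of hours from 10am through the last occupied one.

The precedence chain requires at least 2 distinct hours.
With at most 2 per hour and 6 meetings, at least 3 hours are needed.
3 works (last occupied hour: 12pm): for example Roadmap=10am, Onboarding=12pm, Sync=10am, Retro=11am, DesignReview=11am, Demo=12pm.

3 hours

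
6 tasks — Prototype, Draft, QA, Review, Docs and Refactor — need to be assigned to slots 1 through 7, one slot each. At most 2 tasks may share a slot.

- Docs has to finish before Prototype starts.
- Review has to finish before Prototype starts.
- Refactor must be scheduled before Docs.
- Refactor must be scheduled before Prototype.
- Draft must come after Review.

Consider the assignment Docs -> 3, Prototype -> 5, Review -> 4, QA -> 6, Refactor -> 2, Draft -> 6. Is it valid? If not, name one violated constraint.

Yes, all constraints hold

Review has to finish before Prototype starts — holds.
Refactor must be scheduled before Prototype — holds.
Docs has to finish before Prototype starts — holds.
At most 2 tasks may share a slot — holds.
Refactor must be scheduled before Docs — holds.
Draft must come after Review — holds.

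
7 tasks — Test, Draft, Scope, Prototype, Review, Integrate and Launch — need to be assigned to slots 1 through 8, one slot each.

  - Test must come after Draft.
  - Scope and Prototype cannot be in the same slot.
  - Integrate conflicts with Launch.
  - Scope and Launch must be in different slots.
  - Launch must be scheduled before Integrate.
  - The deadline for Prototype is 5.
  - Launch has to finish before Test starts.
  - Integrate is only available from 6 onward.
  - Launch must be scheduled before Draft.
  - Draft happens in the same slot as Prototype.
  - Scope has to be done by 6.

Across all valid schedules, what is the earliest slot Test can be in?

3

Precedence pushes Test to at least 3.
Test at 3 is achievable: Review -> 1; Draft -> 2; Test -> 3; Prototype -> 2; Integrate -> 6; Scope -> 3; Launch -> 1.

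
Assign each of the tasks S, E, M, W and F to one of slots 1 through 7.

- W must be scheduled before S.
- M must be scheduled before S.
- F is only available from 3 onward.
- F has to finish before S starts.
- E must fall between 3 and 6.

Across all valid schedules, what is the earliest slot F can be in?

F is available from 3; downstream work caps F at 6.
F at 3 is achievable: W in 1; M in 1; F in 3; E in 3; S in 4.

3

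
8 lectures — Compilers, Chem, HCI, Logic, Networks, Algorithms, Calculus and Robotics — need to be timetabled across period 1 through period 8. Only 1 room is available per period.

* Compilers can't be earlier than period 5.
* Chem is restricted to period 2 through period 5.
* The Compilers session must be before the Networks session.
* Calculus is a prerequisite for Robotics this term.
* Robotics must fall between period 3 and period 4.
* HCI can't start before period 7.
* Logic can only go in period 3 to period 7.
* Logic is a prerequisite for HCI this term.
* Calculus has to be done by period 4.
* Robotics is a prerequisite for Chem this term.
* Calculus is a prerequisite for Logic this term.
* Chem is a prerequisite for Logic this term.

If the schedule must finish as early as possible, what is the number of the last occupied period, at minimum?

8

The precedence chain requires at least 5 distinct periods.
With at most 1 per period and 8 lectures, at least 8 periods are needed.
HCI can't be placed before period 7, so the schedule must run through at least period 7.
8 works (last occupied period: period 8): for example Robotics -> period 3; Compilers -> period 5; HCI -> period 7; Logic -> period 6; Calculus -> period 1; Networks -> period 8; Algorithms -> period 2; Chem -> period 4.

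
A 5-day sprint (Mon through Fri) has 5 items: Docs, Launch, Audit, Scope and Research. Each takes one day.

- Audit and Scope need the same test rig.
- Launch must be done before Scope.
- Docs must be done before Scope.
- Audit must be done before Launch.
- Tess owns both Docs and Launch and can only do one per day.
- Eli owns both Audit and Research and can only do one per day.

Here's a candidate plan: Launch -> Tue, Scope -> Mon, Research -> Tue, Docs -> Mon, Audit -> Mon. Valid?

Invalid. Audit and Scope need the same test rig.

Audit and Scope need the same test rig — violated.
Tess owns both Docs and Launch and can only do one per day — holds.
Launch must be done before Scope — violated.
Eli owns both Audit and Research and can only do one per day — holds.
Docs must be done before Scope — violated.
Audit must be done before Launch — holds.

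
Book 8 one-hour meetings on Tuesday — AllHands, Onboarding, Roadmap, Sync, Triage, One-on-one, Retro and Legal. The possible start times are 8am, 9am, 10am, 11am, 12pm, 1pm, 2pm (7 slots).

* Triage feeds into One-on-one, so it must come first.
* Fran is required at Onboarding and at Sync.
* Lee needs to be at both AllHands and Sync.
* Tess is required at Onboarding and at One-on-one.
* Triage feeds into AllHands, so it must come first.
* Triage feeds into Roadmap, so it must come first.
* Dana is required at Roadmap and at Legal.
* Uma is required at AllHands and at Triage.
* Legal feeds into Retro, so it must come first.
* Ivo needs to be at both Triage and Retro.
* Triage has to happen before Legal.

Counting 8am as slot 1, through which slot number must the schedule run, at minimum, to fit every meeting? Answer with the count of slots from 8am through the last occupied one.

3

The precedence chain requires at least 3 distinct slots.
3 works (last occupied slot: 10am): for example Onboarding in 8am, AllHands in 9am, One-on-one in 9am, Retro in 10am, Triage in 8am, Sync in 10am, Legal in 9am, Roadmap in 10am.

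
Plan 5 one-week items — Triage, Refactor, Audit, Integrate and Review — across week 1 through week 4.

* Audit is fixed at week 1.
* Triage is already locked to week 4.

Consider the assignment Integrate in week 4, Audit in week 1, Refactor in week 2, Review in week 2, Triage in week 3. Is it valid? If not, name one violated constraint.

Triage is already locked to week 4 — violated.
Audit is fixed at week 1 — holds.

No. Triage is already locked to week 4 is not satisfied.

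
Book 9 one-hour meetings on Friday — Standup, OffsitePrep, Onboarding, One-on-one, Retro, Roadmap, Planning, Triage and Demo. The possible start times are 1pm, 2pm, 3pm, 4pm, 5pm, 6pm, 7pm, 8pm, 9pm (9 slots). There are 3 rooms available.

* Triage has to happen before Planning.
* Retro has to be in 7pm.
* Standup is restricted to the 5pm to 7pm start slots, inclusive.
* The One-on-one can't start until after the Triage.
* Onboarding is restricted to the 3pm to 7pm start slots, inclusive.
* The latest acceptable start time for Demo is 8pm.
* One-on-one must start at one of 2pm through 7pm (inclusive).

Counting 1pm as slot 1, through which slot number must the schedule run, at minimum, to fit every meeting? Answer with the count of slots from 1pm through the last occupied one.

The precedence chain requires at least 2 distinct slots.
With at most 3 per slot and 9 meetings, at least 3 slots are needed.
Retro can't be placed before 7pm — that is slot 7 counting from 1pm — so the schedule must run through at least 7 slots.
7 works (last occupied slot: 7pm): for example Triage=1pm, Onboarding=3pm, Roadmap=1pm, OffsitePrep=1pm, Demo=2pm, Planning=2pm, One-on-one=2pm, Retro=7pm, Standup=5pm.

7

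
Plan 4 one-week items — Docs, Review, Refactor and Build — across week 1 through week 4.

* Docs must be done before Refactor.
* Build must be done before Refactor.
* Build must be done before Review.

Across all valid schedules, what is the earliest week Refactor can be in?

week 2

Precedence pushes Refactor to at least week 2.
Refactor at week 2 is achievable: Refactor=week 2, Review=week 2, Build=week 1, Docs=week 1.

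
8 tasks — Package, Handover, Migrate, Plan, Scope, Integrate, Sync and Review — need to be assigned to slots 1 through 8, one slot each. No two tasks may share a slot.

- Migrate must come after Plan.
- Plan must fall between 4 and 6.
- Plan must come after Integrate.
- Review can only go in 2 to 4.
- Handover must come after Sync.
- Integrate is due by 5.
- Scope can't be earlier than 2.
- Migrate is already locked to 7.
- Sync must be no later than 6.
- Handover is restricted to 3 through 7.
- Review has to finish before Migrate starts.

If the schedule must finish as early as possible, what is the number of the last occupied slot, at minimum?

The precedence chain requires at least 3 distinct slots.
With at most 1 per slot and 8 tasks, at least 8 slots are needed.
Migrate can't be placed before 7, so the schedule must run through at least slot 7.
8 works (last occupied slot: 8): for example Scope -> 6; Plan -> 4; Integrate -> 1; Package -> 8; Handover -> 5; Review -> 2; Migrate -> 7; Sync -> 3.

slot 8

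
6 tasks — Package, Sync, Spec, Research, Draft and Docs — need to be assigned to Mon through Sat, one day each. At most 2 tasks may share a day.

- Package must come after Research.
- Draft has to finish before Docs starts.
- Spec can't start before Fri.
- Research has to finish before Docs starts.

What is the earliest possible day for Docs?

Precedence pushes Docs to at least Tue.
Docs at Tue is achievable: Package in Tue; Spec in Fri; Draft in Mon; Research in Mon; Docs in Tue; Sync in Wed.

Tue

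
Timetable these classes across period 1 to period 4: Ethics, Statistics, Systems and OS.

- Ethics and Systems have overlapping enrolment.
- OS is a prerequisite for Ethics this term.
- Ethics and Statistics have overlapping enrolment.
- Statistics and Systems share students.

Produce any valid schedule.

Systems -> period 3, OS -> period 1, Statistics -> period 1, Ethics -> period 2

Checking: OS(period 1) before Ethics(period 2); Ethics(period 2) != Statistics(period 1); Statistics(period 1) != Systems(period 3); Ethics(period 2) != Systems(period 3).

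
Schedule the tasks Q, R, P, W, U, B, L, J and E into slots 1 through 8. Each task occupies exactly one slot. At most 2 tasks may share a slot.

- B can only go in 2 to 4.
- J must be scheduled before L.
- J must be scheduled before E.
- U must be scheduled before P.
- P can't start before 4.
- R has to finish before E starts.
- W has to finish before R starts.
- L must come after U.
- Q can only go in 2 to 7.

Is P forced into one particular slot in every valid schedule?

P can be 4 (e.g. W in 1; Q in 2; J in 3; E in 5; U in 1; P in 4; B in 2; R in 3; L in 4) or 5 (e.g. L -> 4; W -> 1; J -> 3; Q -> 2; R -> 3; U -> 1; B -> 2; P -> 5; E -> 4).

No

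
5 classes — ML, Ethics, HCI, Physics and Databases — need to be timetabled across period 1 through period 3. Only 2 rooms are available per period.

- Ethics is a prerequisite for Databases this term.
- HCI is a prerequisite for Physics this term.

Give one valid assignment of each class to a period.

ML in period 3, Physics in period 2, HCI in period 1, Ethics in period 1, Databases in period 2

Checking: Ethics(period 1) before Databases(period 2); HCI(period 1) before Physics(period 2); max 2 per period (cap 2).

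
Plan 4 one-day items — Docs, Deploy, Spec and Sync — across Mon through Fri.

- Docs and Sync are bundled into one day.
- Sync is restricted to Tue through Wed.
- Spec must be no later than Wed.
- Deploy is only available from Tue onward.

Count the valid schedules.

Splitting on Docs: it can be Tue (12), Wed (12). Listing each branch's schedules as (Deploy, Spec, Sync):
Docs=Tue: (Tue,Mon,Tue) (Tue,Tue,Tue) (Tue,Wed,Tue) (Wed,Mon,Tue) (Wed,Tue,Tue) (Wed,Wed,Tue) (Thu,Mon,Tue) (Thu,Tue,Tue) (Thu,Wed,Tue) (Fri,Mon,Tue) (Fri,Tue,Tue) (Fri,Wed,Tue) — 12.
Docs=Wed: (Tue,Mon,Wed) (Tue,Tue,Wed) (Tue,Wed,Wed) (Wed,Mon,Wed) (Wed,Tue,Wed) (Wed,Wed,Wed) (Thu,Mon,Wed) (Thu,Tue,Wed) (Thu,Wed,Wed) (Fri,Mon,Wed) (Fri,Tue,Wed) (Fri,Wed,Wed) — 12.
Summing: 12 + 12 = 24.

24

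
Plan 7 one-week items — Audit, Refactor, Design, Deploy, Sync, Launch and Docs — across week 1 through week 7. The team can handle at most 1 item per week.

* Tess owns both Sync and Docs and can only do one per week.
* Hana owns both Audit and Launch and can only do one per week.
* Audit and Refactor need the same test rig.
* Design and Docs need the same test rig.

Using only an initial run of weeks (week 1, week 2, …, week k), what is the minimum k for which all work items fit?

With at most 1 per week and 7 work items, at least 7 weeks are needed.
7 works (last occupied week: week 7): for example Docs in week 7, Launch in week 6, Audit in week 1, Refactor in week 2, Sync in week 5, Design in week 3, Deploy in week 4.

7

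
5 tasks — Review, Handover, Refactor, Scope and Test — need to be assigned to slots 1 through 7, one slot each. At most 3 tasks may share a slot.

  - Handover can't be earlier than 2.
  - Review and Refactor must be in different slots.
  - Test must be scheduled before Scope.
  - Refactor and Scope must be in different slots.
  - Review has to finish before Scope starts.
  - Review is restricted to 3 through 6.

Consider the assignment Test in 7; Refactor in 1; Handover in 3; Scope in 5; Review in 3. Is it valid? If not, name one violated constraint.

Invalid. Test must be scheduled before Scope.

At most 3 tasks may share a slot — holds.
Test must be scheduled before Scope — violated.
Review and Refactor must be in different slots — holds.
Refactor and Scope must be in different slots — holds.
Handover can't be earlier than 2 — holds.
Review has to finish before Scope starts — holds.
Review is restricted to 3 through 6 — holds.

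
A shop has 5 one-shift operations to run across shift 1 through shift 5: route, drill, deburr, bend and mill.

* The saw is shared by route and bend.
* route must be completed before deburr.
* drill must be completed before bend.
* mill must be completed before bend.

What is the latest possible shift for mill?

Downstream work caps mill at shift 4.
mill at shift 4 is achievable: deburr -> shift 2, route -> shift 1, mill -> shift 4, drill -> shift 1, bend -> shift 5.

shift 4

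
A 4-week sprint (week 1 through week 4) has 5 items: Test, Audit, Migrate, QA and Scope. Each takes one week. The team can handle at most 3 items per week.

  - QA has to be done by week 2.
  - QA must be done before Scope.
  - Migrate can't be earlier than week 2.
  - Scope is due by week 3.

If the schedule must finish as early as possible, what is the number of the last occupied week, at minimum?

week 2

The precedence chain requires at least 2 distinct weeks.
With at most 3 per week and 5 tasks, at least 2 weeks are needed.
2 works (last occupied week: week 2): for example Test -> week 1; Audit -> week 1; QA -> week 1; Migrate -> week 2; Scope -> week 2.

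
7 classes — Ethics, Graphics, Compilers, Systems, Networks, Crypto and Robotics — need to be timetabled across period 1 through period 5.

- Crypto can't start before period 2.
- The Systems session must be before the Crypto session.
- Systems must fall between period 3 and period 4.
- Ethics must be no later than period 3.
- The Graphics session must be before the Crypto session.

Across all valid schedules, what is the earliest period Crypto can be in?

period 4

Crypto is available from period 2; precedence pushes Crypto to at least period 4.
Crypto at period 4 is achievable: Robotics -> period 1; Compilers -> period 1; Networks -> period 1; Graphics -> period 1; Crypto -> period 4; Ethics -> period 1; Systems -> period 3.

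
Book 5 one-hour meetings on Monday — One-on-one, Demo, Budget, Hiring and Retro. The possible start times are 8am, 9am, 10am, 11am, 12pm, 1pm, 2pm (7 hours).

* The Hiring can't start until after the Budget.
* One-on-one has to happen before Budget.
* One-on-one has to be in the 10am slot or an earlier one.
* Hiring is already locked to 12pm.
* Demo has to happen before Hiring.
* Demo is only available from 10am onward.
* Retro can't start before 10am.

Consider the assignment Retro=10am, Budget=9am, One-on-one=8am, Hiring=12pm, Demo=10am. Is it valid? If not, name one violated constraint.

One-on-one has to be in the 10am slot or an earlier one — holds.
The Hiring can't start until after the Budget — holds.
Retro can't start before 10am — holds.
One-on-one has to happen before Budget — holds.
Demo has to happen before Hiring — holds.
Demo is only available from 10am onward — holds.
Hiring is already locked to 12pm — holds.

Yes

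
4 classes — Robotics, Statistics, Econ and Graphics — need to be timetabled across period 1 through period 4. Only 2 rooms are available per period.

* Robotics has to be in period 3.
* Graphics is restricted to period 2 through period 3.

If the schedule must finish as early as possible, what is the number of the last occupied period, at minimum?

With at most 2 per period and 4 classes, at least 2 periods are needed.
Robotics can't be placed before period 3, so the schedule must run through at least period 3.
3 works (last occupied period: period 3): for example Robotics -> period 3, Econ -> period 1, Statistics -> period 1, Graphics -> period 2.

3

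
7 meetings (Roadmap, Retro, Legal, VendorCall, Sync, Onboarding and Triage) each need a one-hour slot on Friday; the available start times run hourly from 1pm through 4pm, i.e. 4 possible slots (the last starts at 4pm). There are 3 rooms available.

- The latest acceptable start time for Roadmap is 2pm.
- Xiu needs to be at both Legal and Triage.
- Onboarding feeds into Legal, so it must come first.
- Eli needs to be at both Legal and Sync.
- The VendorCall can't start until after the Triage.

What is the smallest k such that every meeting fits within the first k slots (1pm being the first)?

3 slots

The precedence chain requires at least 2 distinct slots.
With at most 3 per slot and 7 meetings, at least 3 slots are needed.
3 works (last occupied slot: 3pm): for example Roadmap in 1pm; Triage in 1pm; Legal in 2pm; Onboarding in 1pm; Sync in 3pm; Retro in 2pm; VendorCall in 2pm.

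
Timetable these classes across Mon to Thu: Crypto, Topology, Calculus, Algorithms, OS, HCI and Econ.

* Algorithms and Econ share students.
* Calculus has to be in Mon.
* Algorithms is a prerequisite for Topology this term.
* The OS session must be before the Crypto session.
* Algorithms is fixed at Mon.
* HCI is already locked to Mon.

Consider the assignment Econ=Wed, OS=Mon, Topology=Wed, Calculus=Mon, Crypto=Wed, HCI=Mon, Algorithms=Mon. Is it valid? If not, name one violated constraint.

Yes, all constraints hold

HCI is already locked to Mon — holds.
Algorithms is fixed at Mon — holds.
The OS session must be before the Crypto session — holds.
Algorithms is a prerequisite for Topology this term — holds.
Calculus has to be in Mon — holds.
Algorithms and Econ share students — holds.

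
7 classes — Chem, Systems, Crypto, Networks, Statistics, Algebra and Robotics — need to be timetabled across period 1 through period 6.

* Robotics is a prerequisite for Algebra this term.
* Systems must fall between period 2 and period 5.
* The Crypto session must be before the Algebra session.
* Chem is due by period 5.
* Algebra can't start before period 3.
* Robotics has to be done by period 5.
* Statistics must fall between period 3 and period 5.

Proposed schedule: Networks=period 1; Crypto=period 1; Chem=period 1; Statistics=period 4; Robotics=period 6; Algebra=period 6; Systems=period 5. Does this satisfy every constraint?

The Crypto session must be before the Algebra session — holds.
Systems must fall between period 2 and period 5 — holds.
Robotics is a prerequisite for Algebra this term — violated.
Statistics must fall between period 3 and period 5 — holds.
Algebra can't start before period 3 — holds.
Chem is due by period 5 — holds.
Robotics has to be done by period 5 — violated.

No — it violates: Robotics has to be done by period 5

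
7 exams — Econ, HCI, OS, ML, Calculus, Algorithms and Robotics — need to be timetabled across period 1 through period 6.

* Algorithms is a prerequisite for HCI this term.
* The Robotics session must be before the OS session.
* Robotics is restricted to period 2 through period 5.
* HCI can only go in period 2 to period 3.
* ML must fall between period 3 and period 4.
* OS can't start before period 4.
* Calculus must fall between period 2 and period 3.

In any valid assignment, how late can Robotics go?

Robotics is available from period 2; Robotics's own window allows nothing later than period 5.
Robotics at period 5 is achievable: Econ -> period 1; OS -> period 6; Algorithms -> period 1; Calculus -> period 2; Robotics -> period 5; HCI -> period 2; ML -> period 3.

period 5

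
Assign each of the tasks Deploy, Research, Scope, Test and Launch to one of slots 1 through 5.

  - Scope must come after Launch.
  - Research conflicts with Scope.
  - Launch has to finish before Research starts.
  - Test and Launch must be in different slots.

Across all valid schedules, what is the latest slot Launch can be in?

Downstream work caps Launch at 4.
Launch at 3 is achievable: Test=1, Launch=3, Scope=5, Deploy=1, Research=4.
Nothing later works — the conflict constraints rule out every slot after 3.

3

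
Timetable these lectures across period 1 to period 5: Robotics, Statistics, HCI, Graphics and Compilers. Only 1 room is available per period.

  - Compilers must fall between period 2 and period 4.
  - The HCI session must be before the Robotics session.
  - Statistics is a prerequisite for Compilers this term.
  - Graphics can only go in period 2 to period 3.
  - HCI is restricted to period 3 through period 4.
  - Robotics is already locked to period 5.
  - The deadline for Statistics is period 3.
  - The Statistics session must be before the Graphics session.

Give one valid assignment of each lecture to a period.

Graphics in period 2, Statistics in period 1, Compilers in period 4, HCI in period 3, Robotics in period 5

Checking: HCI(period 3) before Robotics(period 5); Statistics(period 1) before Compilers(period 4); Statistics(period 1) before Graphics(period 2); Compilers=period 4 in [period 2,period 4]; Statistics=period 1 in [period 1,period 3]; HCI=period 3 in [period 3,period 4]; Graphics=period 2 in [period 2,period 3]; Robotics=period 5 in [period 5,period 5]; max 1 per period (cap 1).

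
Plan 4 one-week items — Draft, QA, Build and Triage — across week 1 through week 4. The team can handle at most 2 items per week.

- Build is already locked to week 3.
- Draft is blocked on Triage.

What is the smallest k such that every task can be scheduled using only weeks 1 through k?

The precedence chain requires at least 2 distinct weeks.
With at most 2 per week and 4 tasks, at least 2 weeks are needed.
Build can't be placed before week 3, so the schedule must run through at least week 3.
3 works (last occupied week: week 3): for example QA -> week 1; Build -> week 3; Triage -> week 1; Draft -> week 2.

3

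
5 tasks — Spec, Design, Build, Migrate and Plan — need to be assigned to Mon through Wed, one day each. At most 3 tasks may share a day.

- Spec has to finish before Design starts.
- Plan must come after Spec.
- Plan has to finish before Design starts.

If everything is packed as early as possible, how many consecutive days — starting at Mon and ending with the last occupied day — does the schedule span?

3 days

The precedence chain requires at least 3 distinct days.
With at most 3 per day and 5 tasks, at least 2 days are needed.
3 works (last occupied day: Wed): for example Build -> Mon, Migrate -> Mon, Design -> Wed, Spec -> Mon, Plan -> Tue.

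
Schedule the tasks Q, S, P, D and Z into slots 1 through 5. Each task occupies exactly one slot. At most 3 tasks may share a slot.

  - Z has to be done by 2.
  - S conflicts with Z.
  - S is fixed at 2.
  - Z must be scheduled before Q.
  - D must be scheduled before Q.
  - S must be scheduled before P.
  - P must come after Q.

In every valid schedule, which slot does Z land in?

1

Z's window is 1–2.
S is fixed at 2, and Z can't share a slot with S.
So Z must be 1.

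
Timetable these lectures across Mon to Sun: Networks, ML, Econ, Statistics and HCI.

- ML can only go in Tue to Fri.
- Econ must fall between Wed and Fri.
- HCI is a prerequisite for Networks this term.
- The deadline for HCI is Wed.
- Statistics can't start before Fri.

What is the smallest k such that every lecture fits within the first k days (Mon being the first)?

5 days

The precedence chain requires at least 2 distinct days.
Statistics can't be placed before Fri — that is day 5 counting from Mon — so the schedule must run through at least 5 days.
5 works (last occupied day: Fri): for example ML=Tue; Statistics=Fri; HCI=Mon; Econ=Wed; Networks=Tue.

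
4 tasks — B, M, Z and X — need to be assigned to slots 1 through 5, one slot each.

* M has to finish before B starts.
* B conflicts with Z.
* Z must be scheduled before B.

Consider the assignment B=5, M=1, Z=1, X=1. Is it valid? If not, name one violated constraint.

Z must be scheduled before B — holds.
B conflicts with Z — holds.
M has to finish before B starts — holds.

Valid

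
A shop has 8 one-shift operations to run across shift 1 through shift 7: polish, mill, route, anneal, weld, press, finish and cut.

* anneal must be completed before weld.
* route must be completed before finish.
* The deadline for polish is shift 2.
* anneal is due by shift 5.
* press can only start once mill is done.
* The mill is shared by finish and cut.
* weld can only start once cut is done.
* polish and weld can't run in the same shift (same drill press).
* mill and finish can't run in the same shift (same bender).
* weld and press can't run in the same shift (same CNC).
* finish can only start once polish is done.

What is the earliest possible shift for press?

shift 2

Precedence pushes press to at least shift 2.
press at shift 2 is achievable: press -> shift 2, mill -> shift 1, anneal -> shift 1, cut -> shift 1, route -> shift 1, weld -> shift 3, polish -> shift 1, finish -> shift 2.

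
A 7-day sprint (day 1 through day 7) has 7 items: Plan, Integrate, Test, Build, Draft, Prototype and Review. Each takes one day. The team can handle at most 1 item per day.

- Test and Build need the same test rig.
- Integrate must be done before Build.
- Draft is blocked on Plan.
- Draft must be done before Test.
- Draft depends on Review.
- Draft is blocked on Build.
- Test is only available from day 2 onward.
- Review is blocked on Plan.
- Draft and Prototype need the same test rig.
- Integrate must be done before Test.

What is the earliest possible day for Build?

Precedence pushes Build to at least day 2; downstream work caps Build at day 5.
Build at day 2 is achievable: Review=day 4, Test=day 6, Prototype=day 7, Plan=day 3, Build=day 2, Integrate=day 1, Draft=day 5.

day 2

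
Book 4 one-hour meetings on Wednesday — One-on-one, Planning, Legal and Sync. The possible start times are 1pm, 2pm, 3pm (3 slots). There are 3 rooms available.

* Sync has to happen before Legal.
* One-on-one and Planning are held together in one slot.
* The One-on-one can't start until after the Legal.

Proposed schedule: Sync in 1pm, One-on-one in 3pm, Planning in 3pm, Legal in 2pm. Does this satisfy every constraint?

There are 3 rooms available — holds.
The One-on-one can't start until after the Legal — holds.
One-on-one and Planning are held together in one slot — holds.
Sync has to happen before Legal — holds.

Yes, all constraints hold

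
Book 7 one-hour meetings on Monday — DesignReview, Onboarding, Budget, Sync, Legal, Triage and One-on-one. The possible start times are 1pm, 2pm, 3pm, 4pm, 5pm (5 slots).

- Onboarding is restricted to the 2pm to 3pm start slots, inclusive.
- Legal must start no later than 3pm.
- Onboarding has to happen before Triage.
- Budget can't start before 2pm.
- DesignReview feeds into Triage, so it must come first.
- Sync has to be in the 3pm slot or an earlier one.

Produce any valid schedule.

Onboarding in 2pm, Triage in 3pm, Sync in 1pm, One-on-one in 1pm, Budget in 2pm, DesignReview in 1pm, Legal in 1pm

Checking: Onboarding(2pm) before Triage(3pm); DesignReview(1pm) before Triage(3pm); Onboarding=2pm in [2pm,3pm]; Legal=1pm in [1pm,3pm]; Budget=2pm in [2pm,5pm]; Sync=1pm in [1pm,3pm].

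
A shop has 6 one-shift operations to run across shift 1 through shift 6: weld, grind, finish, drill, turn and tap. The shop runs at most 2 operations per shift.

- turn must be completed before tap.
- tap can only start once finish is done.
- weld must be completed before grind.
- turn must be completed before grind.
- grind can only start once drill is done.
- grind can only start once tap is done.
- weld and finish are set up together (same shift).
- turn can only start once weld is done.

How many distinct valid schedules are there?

54

Splitting on weld: it can be shift 1 (35), shift 2 (15), shift 3 (4). Listing each branch's schedules as (grind, finish, drill, turn, tap) by shift number:
weld=shift 1: (4,1,2,2,3) (4,1,3,2,3) (5,1,2,2,3) (5,1,2,2,4) (5,1,2,3,4) (5,1,3,2,3) (5,1,3,2,4) (5,1,3,3,4) (5,1,4,2,3) (5,1,4,2,4) (5,1,4,3,4) (6,1,2,2,3) (6,1,2,2,4) (6,1,2,2,5) (6,1,2,3,4) (6,1,2,3,5) (6,1,2,4,5) (6,1,3,2,3) (6,1,3,2,4) (6,1,3,2,5) (6,1,3,3,4) (6,1,3,3,5) (6,1,3,4,5) (6,1,4,2,3) (6,1,4,2,4) (6,1,4,2,5) (6,1,4,3,4) (6,1,4,3,5) (6,1,4,4,5) (6,1,5,2,3) (6,1,5,2,4) (6,1,5,2,5) (6,1,5,3,4) (6,1,5,3,5) (6,1,5,4,5) — 35.
weld=shift 2: (5,2,1,3,4) (5,2,3,3,4) (5,2,4,3,4) (6,2,1,3,4) (6,2,1,3,5) (6,2,1,4,5) (6,2,3,3,4) (6,2,3,3,5) (6,2,3,4,5) (6,2,4,3,4) (6,2,4,3,5) (6,2,4,4,5) (6,2,5,3,4) (6,2,5,3,5) (6,2,5,4,5) — 15.
weld=shift 3: (6,3,1,4,5) (6,3,2,4,5) (6,3,4,4,5) (6,3,5,4,5) — 4.
Summing: 35 + 15 + 4 = 54.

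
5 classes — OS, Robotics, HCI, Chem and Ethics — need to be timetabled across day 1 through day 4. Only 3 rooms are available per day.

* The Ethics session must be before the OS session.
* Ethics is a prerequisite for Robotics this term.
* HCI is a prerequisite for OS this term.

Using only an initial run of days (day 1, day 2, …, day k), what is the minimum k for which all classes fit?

2 days

The precedence chain requires at least 2 distinct days.
With at most 3 per day and 5 classes, at least 2 days are needed.
2 works (last occupied day: day 2): for example OS=day 2, Ethics=day 1, Chem=day 1, Robotics=day 2, HCI=day 1.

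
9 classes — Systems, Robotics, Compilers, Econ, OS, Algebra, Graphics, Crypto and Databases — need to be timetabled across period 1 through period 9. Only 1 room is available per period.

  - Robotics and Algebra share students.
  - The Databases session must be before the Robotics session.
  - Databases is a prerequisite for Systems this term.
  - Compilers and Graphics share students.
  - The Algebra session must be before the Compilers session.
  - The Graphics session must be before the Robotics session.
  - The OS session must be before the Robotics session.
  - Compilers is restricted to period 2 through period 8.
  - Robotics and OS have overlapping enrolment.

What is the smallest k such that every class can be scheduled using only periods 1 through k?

9 periods

The precedence chain requires at least 2 distinct periods.
With at most 1 per period and 9 classes, at least 9 periods are needed.
9 works (last occupied period: period 9): for example Graphics in period 5; OS in period 4; Systems in period 7; Robotics in period 6; Algebra in period 1; Compilers in period 2; Crypto in period 9; Databases in period 3; Econ in period 8.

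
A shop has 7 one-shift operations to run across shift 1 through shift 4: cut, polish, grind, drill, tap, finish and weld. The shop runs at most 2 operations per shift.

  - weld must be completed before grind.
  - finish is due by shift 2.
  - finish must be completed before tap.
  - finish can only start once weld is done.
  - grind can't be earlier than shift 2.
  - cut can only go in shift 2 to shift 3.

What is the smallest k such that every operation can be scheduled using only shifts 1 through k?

The precedence chain requires at least 3 distinct shifts.
With at most 2 per shift and 7 operations, at least 4 shifts are needed.
4 works (last occupied shift: shift 4): for example cut -> shift 2, polish -> shift 1, tap -> shift 3, drill -> shift 4, finish -> shift 2, grind -> shift 3, weld -> shift 1.

4 shifts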